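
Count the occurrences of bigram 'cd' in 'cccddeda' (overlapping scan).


Scanning 'cccddeda' for bigram 'cd':
  Position 0: 'cc' -> no
  Position 1: 'cc' -> no
  Position 2: 'cd' -> MATCH
  Position 3: 'dd' -> no
  Position 4: 'de' -> no
  Position 5: 'ed' -> no
  Position 6: 'da' -> no
Total matches: 1

1


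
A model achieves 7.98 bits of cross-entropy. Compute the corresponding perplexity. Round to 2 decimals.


Perplexity formula: PP = 2^H
H = 7.98
PP = 2^7.98
Decompose: 2^7.98 = 2^7 * 2^0.98
2^7 = 128, 2^0.98 ~ 1.9724654
PP ~ 128 * 1.9724654 = 252.4755712
Rounded to 2 decimals: 252.48

252.48


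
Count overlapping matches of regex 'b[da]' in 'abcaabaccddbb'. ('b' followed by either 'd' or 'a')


Pattern: b[da] means 'b' followed by either 'd' or 'a'.
Scanning 'abcaabaccddbb' position-by-position:
  Pos 0: window 'ab' -> no
  Pos 1: window 'bc' -> no
  Pos 2: window 'ca' -> no
  Pos 3: window 'aa' -> no
  Pos 4: window 'ab' -> no
  Pos 5: window 'ba' -> MATCH
  Pos 6: window 'ac' -> no
  Pos 7: window 'cc' -> no
  Pos 8: window 'cd' -> no
  Pos 9: window 'dd' -> no
  Pos 10: window 'db' -> no
  Pos 11: window 'bb' -> no
  Pos 12: window 'b' -> no
Total matches: 1

1


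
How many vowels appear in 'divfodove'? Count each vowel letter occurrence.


Scanning each character of 'divfodove':
  Position 1: 'd' -> consonant (running count: 0)
  Position 2: 'i' -> vowel (running count: 1)
  Position 3: 'v' -> consonant (running count: 1)
  Position 4: 'f' -> consonant (running count: 1)
  Position 5: 'o' -> vowel (running count: 2)
  Position 6: 'd' -> consonant (running count: 2)
  Position 7: 'o' -> vowel (running count: 3)
  Position 8: 'v' -> consonant (running count: 3)
  Position 9: 'e' -> vowel (running count: 4)
Total vowels: 4

4


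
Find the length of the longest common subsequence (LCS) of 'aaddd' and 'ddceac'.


DP table for LCS of 'aaddd' and 'ddceac':
       d  d  c  e  a  c
    0  0  0  0  0  0  0
  a 0  0  0  0  0  1  1
  a 0  0  0  0  0  1  1
  d 0  1  1  1  1  1  1
  d 0  1  2  2  2  2  2
  d 0  1  2  2  2  2  2
LCS: 'dd'
LCS length = 2

2


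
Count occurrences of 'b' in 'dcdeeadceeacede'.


Scanning 'dcdeeadceeacede' for 'b':
  No matches found.
Total occurrences of 'b': 0

0


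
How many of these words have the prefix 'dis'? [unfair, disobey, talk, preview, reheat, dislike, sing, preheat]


Checking each word for prefix 'dis':
  'unfair' -> no (count: 0)
  'disobey' -> YES, starts with 'dis' (count: 1)
  'talk' -> no (count: 1)
  'preview' -> no (count: 1)
  'reheat' -> no (count: 1)
  'dislike' -> YES, starts with 'dis' (count: 2)
  'sing' -> no (count: 2)
  'preheat' -> no (count: 2)
Total with prefix 'dis': 2

2


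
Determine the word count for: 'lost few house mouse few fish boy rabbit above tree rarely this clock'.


Counting words by splitting on spaces:
  Word 1: 'lost'
  Word 2: 'few'
  Word 3: 'house'
  Word 4: 'mouse'
  Word 5: 'few'
  Word 6: 'fish'
  Word 7: 'boy'
  Word 8: 'rabbit'
  Word 9: 'above'
  Word 10: 'tree'
  Word 11: 'rarely'
  Word 12: 'this'
  Word 13: 'clock'
Total words: 13

13


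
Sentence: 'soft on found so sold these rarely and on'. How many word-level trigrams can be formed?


Word trigrams from [9] words:
  Trigram 1: (soft on found)
  Trigram 2: (on found so)
  Trigram 3: (found so sold)
  Trigram 4: (so sold these)
  Trigram 5: (sold these rarely)
  Trigram 6: (these rarely and)
  Trigram 7: (rarely and on)
Total word trigrams: 9 - 2 = 7

7


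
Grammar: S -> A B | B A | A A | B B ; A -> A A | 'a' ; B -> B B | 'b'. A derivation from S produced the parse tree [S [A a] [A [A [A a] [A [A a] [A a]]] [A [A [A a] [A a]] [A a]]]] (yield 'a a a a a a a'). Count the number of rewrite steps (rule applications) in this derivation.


Every bracketed nonterminal node [X ...] in the tree is produced by exactly one rule application.
Reading the tree off as a leftmost derivation:
  Step 1: S  =>  A A   (applied S -> A A)
  Step 2: A A  =>  a A   (applied A -> a)
  Step 3: a A  =>  a A A   (applied A -> A A)
  Step 4: a A A  =>  a A A A   (applied A -> A A)
  Step 5: a A A A  =>  a a A A   (applied A -> a)
  Step 6: a a A A  =>  a a A A A   (applied A -> A A)
  Step 7: a a A A A  =>  a a a A A   (applied A -> a)
  Step 8: a a a A A  =>  a a a a A   (applied A -> a)
  Step 9: a a a a A  =>  a a a a A A   (applied A -> A A)
  Step 10: a a a a A A  =>  a a a a A A A   (applied A -> A A)
  Step 11: a a a a A A A  =>  a a a a a A A   (applied A -> a)
  Step 12: a a a a a A A  =>  a a a a a a A   (applied A -> a)
  Step 13: a a a a a a A  =>  a a a a a a a   (applied A -> a)
Final yield: a a a a a a a
Total rewrite steps: 13

13


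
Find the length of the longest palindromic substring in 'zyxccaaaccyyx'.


Scanning 'zyxccaaaccyyx' for palindromic substrings.
Substring at positions 3-9: 'ccaaacc'.
Check: reverse('ccaaacc') = 'ccaaacc' -> palindrome confirmed.
Neighbouring characters ('x' / 'y') break symmetry, so it cannot extend further.
No longer palindromic substring exists; longest length = 7

7


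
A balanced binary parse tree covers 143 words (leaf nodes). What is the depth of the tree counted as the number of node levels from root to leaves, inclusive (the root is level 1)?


In a balanced binary tree with n leaves the deepest leaf is ceil(log2(n)) edges below the root,
so counting node levels inclusive of root and leaves gives ceil(log2(n)) + 1 levels.
log2(143) = 7.1599
ceil(7.1599) = 8
levels = 8 + 1 = 9

9


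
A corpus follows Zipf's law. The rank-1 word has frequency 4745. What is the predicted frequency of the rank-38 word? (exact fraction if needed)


Zipf's law: freq(rank) = f1 / rank
f1 = 4745, rank = 38
freq = 4745 / 38
GCD(4745, 38) = 1
Simplified: 4745/38

4745/38


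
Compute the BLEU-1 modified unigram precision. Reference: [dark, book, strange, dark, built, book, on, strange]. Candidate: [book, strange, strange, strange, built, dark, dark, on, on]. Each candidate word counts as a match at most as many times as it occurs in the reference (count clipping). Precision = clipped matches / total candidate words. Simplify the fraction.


Reference word counts: {'book': 2, 'built': 1, 'dark': 2, 'on': 1, 'strange': 2}
Checking each candidate word (with clipping):
  'book' -> in reference (ref count 2, used 1/2) -> match (matches: 1)
  'strange' -> in reference (ref count 2, used 1/2) -> match (matches: 2)
  'strange' -> in reference (ref count 2, used 2/2) -> match (matches: 3)
  'strange' -> ref count 2 already used up (2/2) -> clipped, no match (matches: 3)
  'built' -> in reference (ref count 1, used 1/1) -> match (matches: 4)
  'dark' -> in reference (ref count 2, used 1/2) -> match (matches: 5)
  'dark' -> in reference (ref count 2, used 2/2) -> match (matches: 6)
  'on' -> in reference (ref count 1, used 1/1) -> match (matches: 7)
  'on' -> ref count 1 already used up (1/1) -> clipped, no match (matches: 7)
Clipped matches: 7, Candidate length: 9
Precision = 7/9

7/9


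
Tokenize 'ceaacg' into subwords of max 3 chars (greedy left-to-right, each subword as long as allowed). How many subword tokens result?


'ceaacg' has 6 characters.
Chunking with max size 3:
  Chunk 1: 'cea' (positions 0-2)
  Chunk 2: 'acg' (positions 3-5)
Total chunks: ceil(6 / 3) = 2

2


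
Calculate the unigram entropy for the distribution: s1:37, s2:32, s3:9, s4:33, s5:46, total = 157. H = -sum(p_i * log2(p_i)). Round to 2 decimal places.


Computing entropy H = -sum(p_i * log2(p_i)):
  s1: p = 37/157 = 0.2357, -p*log2(p) = 0.4914
  s2: p = 32/157 = 0.2038, -p*log2(p) = 0.4677
  s3: p = 9/157 = 0.0573, -p*log2(p) = 0.2364
  s4: p = 33/157 = 0.2102, -p*log2(p) = 0.4730
  s5: p = 46/157 = 0.2930, -p*log2(p) = 0.5189
H = sum of terms = 2.1874
Rounded to 2 decimals: 2.19

2.19


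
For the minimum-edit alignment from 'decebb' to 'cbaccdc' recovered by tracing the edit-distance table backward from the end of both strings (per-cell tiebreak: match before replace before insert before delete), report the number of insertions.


Edit distance = 6. Backtracking from cell (6, 7) with preference match > replace > insert > delete,
then listing the resulting alignment 'decebb' -> 'cbaccdc' left to right:
  Step 1: insert 'c' [insertion #1]
  Step 2: replace d->b
  Step 3: replace e->a
  Step 4: keep 'c'
  Step 5: replace e->c
  Step 6: replace b->d
  Step 7: replace b->c
Total insertions: 1

1


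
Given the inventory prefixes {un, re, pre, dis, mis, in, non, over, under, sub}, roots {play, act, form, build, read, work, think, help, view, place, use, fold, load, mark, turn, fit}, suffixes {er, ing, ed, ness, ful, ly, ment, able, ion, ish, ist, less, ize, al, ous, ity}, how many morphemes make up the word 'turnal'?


Segmenting 'turnal' against the inventory:
  'turn' -> root (morpheme 1)
  'al' -> suffix (morpheme 2)
Total morphemes: 2

2


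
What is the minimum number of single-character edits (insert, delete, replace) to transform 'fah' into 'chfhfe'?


Building DP table for s1='fah' (len 3) and s2='chfhfe' (len 6):
       c  h  f  h  f  e
    0  1  2  3  4  5  6
  f 1  1  2  2  3  4  5
  a 2  2  2  3  3  4  5
  h 3  3  2  3  3  4  5
Edit distance = dp[3][6] = 5

5


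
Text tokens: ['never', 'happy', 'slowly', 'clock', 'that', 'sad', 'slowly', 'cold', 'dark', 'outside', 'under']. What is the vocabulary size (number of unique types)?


Listing all tokens and tracking unique types:
  Token 1: 'never' -> NEW (unique so far: 1)
  Token 2: 'happy' -> NEW (unique so far: 2)
  Token 3: 'slowly' -> NEW (unique so far: 3)
  Token 4: 'clock' -> NEW (unique so far: 4)
  Token 5: 'that' -> NEW (unique so far: 5)
  Token 6: 'sad' -> NEW (unique so far: 6)
  Token 7: 'slowly' -> duplicate (unique so far: 6)
  Token 8: 'cold' -> NEW (unique so far: 7)
  Token 9: 'dark' -> NEW (unique so far: 8)
  Token 10: 'outside' -> NEW (unique so far: 9)
  Token 11: 'under' -> NEW (unique so far: 10)
Unique types: ('clock', 'cold', 'dark', 'happy', 'never', 'outside', 'sad', 'slowly', 'that', 'under')
Vocabulary size: 10

10


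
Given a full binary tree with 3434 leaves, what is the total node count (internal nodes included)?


Leaf nodes (terminals): 3434
Internal nodes = n - 1 = 3434 - 1 = 3433
Total = leaves + internal = 3434 + 3433 = 6867

6867


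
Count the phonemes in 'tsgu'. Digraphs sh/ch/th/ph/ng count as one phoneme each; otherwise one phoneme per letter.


Parsing 'tsgu' greedily, digraphs first:
  't' -> consonant phoneme (phonemes so far: 1)
  's' -> consonant phoneme (phonemes so far: 2)
  'g' -> consonant phoneme (phonemes so far: 3)
  'u' -> vowel phoneme (phonemes so far: 4)
Total phonemes: 4

4


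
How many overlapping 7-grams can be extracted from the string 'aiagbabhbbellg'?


String 'aiagbabhbbellg' has length L = 14.
Number of overlapping n-grams = L - n + 1
Substituting: 14 - 7 + 1 = 8

8


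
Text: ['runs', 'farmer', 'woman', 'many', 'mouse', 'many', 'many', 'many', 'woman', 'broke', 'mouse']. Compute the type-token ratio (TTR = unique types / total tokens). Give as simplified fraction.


Tokens: 11
Unique types: ('broke', 'farmer', 'many', 'mouse', 'runs', 'woman') = 6
TTR = 6/11
Already in lowest terms.

6/11


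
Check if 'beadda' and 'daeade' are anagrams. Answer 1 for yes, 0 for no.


Sort characters of 'beadda': 'aabdde'
Sort characters of 'daeade': 'aaddee'
Sorted forms differ -> they are NOT anagrams
Result: 0

0


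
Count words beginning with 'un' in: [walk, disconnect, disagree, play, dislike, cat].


Checking each word for prefix 'un':
  'walk' -> no (count: 0)
  'disconnect' -> no (count: 0)
  'disagree' -> no (count: 0)
  'play' -> no (count: 0)
  'dislike' -> no (count: 0)
  'cat' -> no (count: 0)
Total with prefix 'un': 0

0


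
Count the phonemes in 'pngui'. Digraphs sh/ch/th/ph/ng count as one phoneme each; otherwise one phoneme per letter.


Parsing 'pngui' greedily, digraphs first:
  'p' -> consonant phoneme (phonemes so far: 1)
  'ng' -> digraph (1 consonant phoneme) (phonemes so far: 2)
  'u' -> vowel phoneme (phonemes so far: 3)
  'i' -> vowel phoneme (phonemes so far: 4)
Total phonemes: 4

4


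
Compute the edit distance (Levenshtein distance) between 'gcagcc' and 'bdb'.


Building DP table for s1='gcagcc' (len 6) and s2='bdb' (len 3):
       b  d  b
    0  1  2  3
  g 1  1  2  3
  c 2  2  2  3
  a 3  3  3  3
  g 4  4  4  4
  c 5  5  5  5
  c 6  6  6  6
Edit distance = dp[6][3] = 6

6


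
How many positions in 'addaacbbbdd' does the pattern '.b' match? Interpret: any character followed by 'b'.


Pattern: .b means any character followed by 'b'.
Scanning 'addaacbbbdd' position-by-position:
  Pos 0: window 'ad' -> no
  Pos 1: window 'dd' -> no
  Pos 2: window 'da' -> no
  Pos 3: window 'aa' -> no
  Pos 4: window 'ac' -> no
  Pos 5: window 'cb' -> MATCH
  Pos 6: window 'bb' -> MATCH
  Pos 7: window 'bb' -> MATCH
  Pos 8: window 'bd' -> no
  Pos 9: window 'dd' -> no
  Pos 10: window 'd' -> no
Total matches: 3

3


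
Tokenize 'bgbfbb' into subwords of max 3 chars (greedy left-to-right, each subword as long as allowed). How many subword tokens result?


'bgbfbb' has 6 characters.
Chunking with max size 3:
  Chunk 1: 'bgb' (positions 0-2)
  Chunk 2: 'fbb' (positions 3-5)
Total chunks: ceil(6 / 3) = 2

2


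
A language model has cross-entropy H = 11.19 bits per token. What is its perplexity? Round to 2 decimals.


Perplexity formula: PP = 2^H
H = 11.19
PP = 2^11.19
Decompose: 2^11.19 = 2^11 * 2^0.19
2^11 = 2048, 2^0.19 ~ 1.1407637
PP ~ 2048 * 1.1407637 = 2336.2840576
Rounded to 2 decimals: 2336.28

2336.28


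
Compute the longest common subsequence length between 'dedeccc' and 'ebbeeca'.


DP table for LCS of 'dedeccc' and 'ebbeeca':
       e  b  b  e  e  c  a
    0  0  0  0  0  0  0  0
  d 0  0  0  0  0  0  0  0
  e 0  1  1  1  1  1  1  1
  d 0  1  1  1  1  1  1  1
  e 0  1  1  1  2  2  2  2
  c 0  1  1  1  2  2  3  3
  c 0  1  1  1  2  2  3  3
  c 0  1  1  1  2  2  3  3
LCS: 'eec'
LCS length = 3

3


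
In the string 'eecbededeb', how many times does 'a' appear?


Scanning 'eecbededeb' for 'a':
  No matches found.
Total occurrences of 'a': 0

0


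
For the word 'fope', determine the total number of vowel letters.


Scanning each character of 'fope':
  Position 1: 'f' -> consonant (running count: 0)
  Position 2: 'o' -> vowel (running count: 1)
  Position 3: 'p' -> consonant (running count: 1)
  Position 4: 'e' -> vowel (running count: 2)
Total vowels: 2

2


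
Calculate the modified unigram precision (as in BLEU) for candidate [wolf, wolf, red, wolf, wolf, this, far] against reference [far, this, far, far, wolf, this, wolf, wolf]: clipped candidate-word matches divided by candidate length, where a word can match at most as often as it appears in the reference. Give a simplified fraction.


Reference word counts: {'far': 3, 'this': 2, 'wolf': 3}
Checking each candidate word (with clipping):
  'wolf' -> in reference (ref count 3, used 1/3) -> match (matches: 1)
  'wolf' -> in reference (ref count 3, used 2/3) -> match (matches: 2)
  'red' -> not in reference -> no match (matches: 2)
  'wolf' -> in reference (ref count 3, used 3/3) -> match (matches: 3)
  'wolf' -> ref count 3 already used up (3/3) -> clipped, no match (matches: 3)
  'this' -> in reference (ref count 2, used 1/2) -> match (matches: 4)
  'far' -> in reference (ref count 3, used 1/3) -> match (matches: 5)
Clipped matches: 5, Candidate length: 7
Precision = 5/7

5/7


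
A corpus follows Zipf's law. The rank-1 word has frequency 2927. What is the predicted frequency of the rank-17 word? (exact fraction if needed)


Zipf's law: freq(rank) = f1 / rank
f1 = 2927, rank = 17
freq = 2927 / 17
GCD(2927, 17) = 1
Simplified: 2927/17

2927/17


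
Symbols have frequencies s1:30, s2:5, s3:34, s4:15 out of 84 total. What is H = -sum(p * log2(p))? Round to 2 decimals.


Computing entropy H = -sum(p_i * log2(p_i)):
  s1: p = 30/84 = 0.3571, -p*log2(p) = 0.5305
  s2: p = 5/84 = 0.0595, -p*log2(p) = 0.2423
  s3: p = 34/84 = 0.4048, -p*log2(p) = 0.5282
  s4: p = 15/84 = 0.1786, -p*log2(p) = 0.4438
H = sum of terms = 1.7448
Rounded to 2 decimals: 1.74

1.74


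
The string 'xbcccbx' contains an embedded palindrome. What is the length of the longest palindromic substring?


Scanning 'xbcccbx' for palindromic substrings.
Substring at positions 0-6: 'xbcccbx'.
Check: reverse('xbcccbx') = 'xbcccbx' -> palindrome confirmed.
No longer palindromic substring exists; longest length = 7

7


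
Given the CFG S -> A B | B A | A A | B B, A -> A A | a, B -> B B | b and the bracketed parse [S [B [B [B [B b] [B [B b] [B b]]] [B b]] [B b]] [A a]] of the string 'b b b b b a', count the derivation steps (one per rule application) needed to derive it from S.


Every bracketed nonterminal node [X ...] in the tree is produced by exactly one rule application.
Reading the tree off as a leftmost derivation:
  Step 1: S  =>  B A   (applied S -> B A)
  Step 2: B A  =>  B B A   (applied B -> B B)
  Step 3: B B A  =>  B B B A   (applied B -> B B)
  Step 4: B B B A  =>  B B B B A   (applied B -> B B)
  Step 5: B B B B A  =>  b B B B A   (applied B -> b)
  Step 6: b B B B A  =>  b B B B B A   (applied B -> B B)
  Step 7: b B B B B A  =>  b b B B B A   (applied B -> b)
  Step 8: b b B B B A  =>  b b b B B A   (applied B -> b)
  Step 9: b b b B B A  =>  b b b b B A   (applied B -> b)
  Step 10: b b b b B A  =>  b b b b b A   (applied B -> b)
  Step 11: b b b b b A  =>  b b b b b a   (applied A -> a)
Final yield: b b b b b a
Total rewrite steps: 11

11


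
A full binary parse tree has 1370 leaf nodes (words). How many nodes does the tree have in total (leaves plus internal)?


Leaf nodes (terminals): 1370
Internal nodes = n - 1 = 1370 - 1 = 1369
Total = leaves + internal = 1370 + 1369 = 2739

2739


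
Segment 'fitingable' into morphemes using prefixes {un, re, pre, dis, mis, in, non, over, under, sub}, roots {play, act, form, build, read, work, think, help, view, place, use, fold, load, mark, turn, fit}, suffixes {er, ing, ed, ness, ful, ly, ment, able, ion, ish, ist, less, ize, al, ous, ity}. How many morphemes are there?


Segmenting 'fitingable' against the inventory:
  'fit' -> root (morpheme 1)
  'ing' -> suffix (morpheme 2)
  'able' -> suffix (morpheme 3)
Total morphemes: 3

3


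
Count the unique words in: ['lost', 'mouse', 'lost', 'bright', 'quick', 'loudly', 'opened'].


Listing all tokens and tracking unique types:
  Token 1: 'lost' -> NEW (unique so far: 1)
  Token 2: 'mouse' -> NEW (unique so far: 2)
  Token 3: 'lost' -> duplicate (unique so far: 2)
  Token 4: 'bright' -> NEW (unique so far: 3)
  Token 5: 'quick' -> NEW (unique so far: 4)
  Token 6: 'loudly' -> NEW (unique so far: 5)
  Token 7: 'opened' -> NEW (unique so far: 6)
Unique types: ('bright', 'lost', 'loudly', 'mouse', 'opened', 'quick')
Vocabulary size: 6

6


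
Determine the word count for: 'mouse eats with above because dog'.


Counting words by splitting on spaces:
  Word 1: 'mouse'
  Word 2: 'eats'
  Word 3: 'with'
  Word 4: 'above'
  Word 5: 'because'
  Word 6: 'dog'
Total words: 6

6


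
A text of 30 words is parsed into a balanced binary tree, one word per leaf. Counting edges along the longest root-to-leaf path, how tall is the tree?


In a balanced binary tree with n leaves the deepest leaf is ceil(log2(n)) edges below the root.
log2(30) = 4.9069
ceil(4.9069) = 5
height (edges) = 5

5


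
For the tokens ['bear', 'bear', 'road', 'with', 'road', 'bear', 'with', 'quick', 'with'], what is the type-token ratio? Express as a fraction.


Tokens: 9
Unique types: ('bear', 'quick', 'road', 'with') = 4
TTR = 4/9
Already in lowest terms.

4/9


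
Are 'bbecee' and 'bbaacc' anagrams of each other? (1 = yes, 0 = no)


Sort characters of 'bbecee': 'bbceee'
Sort characters of 'bbaacc': 'aabbcc'
Sorted forms differ -> they are NOT anagrams
Result: 0

0


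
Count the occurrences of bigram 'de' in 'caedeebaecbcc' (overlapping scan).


Scanning 'caedeebaecbcc' for bigram 'de':
  Position 0: 'ca' -> no
  Position 1: 'ae' -> no
  Position 2: 'ed' -> no
  Position 3: 'de' -> MATCH
  Position 4: 'ee' -> no
  Position 5: 'eb' -> no
  Position 6: 'ba' -> no
  Position 7: 'ae' -> no
  Position 8: 'ec' -> no
  Position 9: 'cb' -> no
  Position 10: 'bc' -> no
  Position 11: 'cc' -> no
Total matches: 1

1


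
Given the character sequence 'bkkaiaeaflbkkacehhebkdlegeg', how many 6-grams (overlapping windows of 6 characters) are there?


String 'bkkaiaeaflbkkacehhebkdlegeg' has length L = 27.
Number of overlapping n-grams = L - n + 1
Substituting: 27 - 6 + 1 = 22

22


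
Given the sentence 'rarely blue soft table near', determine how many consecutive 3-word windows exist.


Word trigrams from [5] words:
  Trigram 1: (rarely blue soft)
  Trigram 2: (blue soft table)
  Trigram 3: (soft table near)
Total word trigrams: 5 - 2 = 3

3


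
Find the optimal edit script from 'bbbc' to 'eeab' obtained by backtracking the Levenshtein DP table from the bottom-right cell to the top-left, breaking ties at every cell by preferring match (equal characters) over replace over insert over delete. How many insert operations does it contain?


Edit distance = 4. Backtracking from cell (4, 4) with preference match > replace > insert > delete,
then listing the resulting alignment 'bbbc' -> 'eeab' left to right:
  Step 1: replace b->e
  Step 2: replace b->e
  Step 3: replace b->a
  Step 4: replace c->b
Total insertions: 0

0


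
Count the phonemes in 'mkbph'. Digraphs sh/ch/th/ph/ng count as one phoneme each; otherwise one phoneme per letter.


Parsing 'mkbph' greedily, digraphs first:
  'm' -> consonant phoneme (phonemes so far: 1)
  'k' -> consonant phoneme (phonemes so far: 2)
  'b' -> consonant phoneme (phonemes so far: 3)
  'ph' -> digraph (1 consonant phoneme) (phonemes so far: 4)
Total phonemes: 4

4


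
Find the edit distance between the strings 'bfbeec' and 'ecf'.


Building DP table for s1='bfbeec' (len 6) and s2='ecf' (len 3):
       e  c  f
    0  1  2  3
  b 1  1  2  3
  f 2  2  2  2
  b 3  3  3  3
  e 4  3  4  4
  e 5  4  4  5
  c 6  5  4  5
Edit distance = dp[6][3] = 5

5


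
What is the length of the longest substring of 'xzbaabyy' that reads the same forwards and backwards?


Scanning 'xzbaabyy' for palindromic substrings.
Substring at positions 2-5: 'baab'.
Check: reverse('baab') = 'baab' -> palindrome confirmed.
Neighbouring characters ('z' / 'y') break symmetry, so it cannot extend further.
No longer palindromic substring exists; longest length = 4

4


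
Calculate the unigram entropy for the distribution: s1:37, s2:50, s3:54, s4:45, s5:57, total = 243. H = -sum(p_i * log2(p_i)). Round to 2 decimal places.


Computing entropy H = -sum(p_i * log2(p_i)):
  s1: p = 37/243 = 0.1523, -p*log2(p) = 0.4134
  s2: p = 50/243 = 0.2058, -p*log2(p) = 0.4693
  s3: p = 54/243 = 0.2222, -p*log2(p) = 0.4822
  s4: p = 45/243 = 0.1852, -p*log2(p) = 0.4505
  s5: p = 57/243 = 0.2346, -p*log2(p) = 0.4907
H = sum of terms = 2.3061
Rounded to 2 decimals: 2.31

2.31


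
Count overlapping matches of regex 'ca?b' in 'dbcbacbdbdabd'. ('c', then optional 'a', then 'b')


Pattern: ca?b means 'c', then optional 'a', then 'b'.
Scanning 'dbcbacbdbdabd' position-by-position:
  Pos 0: window 'dbc' -> no
  Pos 1: window 'bcb' -> no
  Pos 2: window 'cba' -> MATCH
  Pos 3: window 'bac' -> no
  Pos 4: window 'acb' -> no
  Pos 5: window 'cbd' -> MATCH
  Pos 6: window 'bdb' -> no
  Pos 7: window 'dbd' -> no
  Pos 8: window 'bda' -> no
  Pos 9: window 'dab' -> no
  Pos 10: window 'abd' -> no
  Pos 11: window 'bd' -> no
  Pos 12: window 'd' -> no
Total matches: 2

2


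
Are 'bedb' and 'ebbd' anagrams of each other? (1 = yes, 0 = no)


Sort characters of 'bedb': 'bbde'
Sort characters of 'ebbd': 'bbde'
Sorted forms match -> they ARE anagrams
Result: 1

1


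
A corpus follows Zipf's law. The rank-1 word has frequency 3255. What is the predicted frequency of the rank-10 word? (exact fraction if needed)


Zipf's law: freq(rank) = f1 / rank
f1 = 3255, rank = 10
freq = 3255 / 10
GCD(3255, 10) = 5
Simplified: 651/2

651/2


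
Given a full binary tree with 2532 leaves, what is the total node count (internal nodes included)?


Leaf nodes (terminals): 2532
Internal nodes = n - 1 = 2532 - 1 = 2531
Total = leaves + internal = 2532 + 2531 = 5063

5063


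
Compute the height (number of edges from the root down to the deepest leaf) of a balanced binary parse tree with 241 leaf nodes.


In a balanced binary tree with n leaves the deepest leaf is ceil(log2(n)) edges below the root.
log2(241) = 7.9129
ceil(7.9129) = 8
height (edges) = 8

8


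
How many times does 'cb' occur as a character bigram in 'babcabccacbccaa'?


Scanning 'babcabccacbccaa' for bigram 'cb':
  Position 0: 'ba' -> no
  Position 1: 'ab' -> no
  Position 2: 'bc' -> no
  Position 3: 'ca' -> no
  Position 4: 'ab' -> no
  Position 5: 'bc' -> no
  Position 6: 'cc' -> no
  Position 7: 'ca' -> no
  Position 8: 'ac' -> no
  Position 9: 'cb' -> MATCH
  Position 10: 'bc' -> no
  Position 11: 'cc' -> no
  Position 12: 'ca' -> no
  Position 13: 'aa' -> no
Total matches: 1

1


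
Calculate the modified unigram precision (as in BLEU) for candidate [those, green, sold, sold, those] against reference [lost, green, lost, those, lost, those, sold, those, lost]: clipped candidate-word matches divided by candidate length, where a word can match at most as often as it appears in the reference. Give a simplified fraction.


Reference word counts: {'green': 1, 'lost': 4, 'sold': 1, 'those': 3}
Checking each candidate word (with clipping):
  'those' -> in reference (ref count 3, used 1/3) -> match (matches: 1)
  'green' -> in reference (ref count 1, used 1/1) -> match (matches: 2)
  'sold' -> in reference (ref count 1, used 1/1) -> match (matches: 3)
  'sold' -> ref count 1 already used up (1/1) -> clipped, no match (matches: 3)
  'those' -> in reference (ref count 3, used 2/3) -> match (matches: 4)
Clipped matches: 4, Candidate length: 5
Precision = 4/5

4/5


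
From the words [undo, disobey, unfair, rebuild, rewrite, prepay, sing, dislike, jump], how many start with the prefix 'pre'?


Checking each word for prefix 'pre':
  'undo' -> no (count: 0)
  'disobey' -> no (count: 0)
  'unfair' -> no (count: 0)
  'rebuild' -> no (count: 0)
  'rewrite' -> no (count: 0)
  'prepay' -> YES, starts with 'pre' (count: 1)
  'sing' -> no (count: 1)
  'dislike' -> no (count: 1)
  'jump' -> no (count: 1)
Total with prefix 'pre': 1

1


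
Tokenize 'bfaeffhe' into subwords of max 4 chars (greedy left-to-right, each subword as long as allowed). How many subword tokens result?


'bfaeffhe' has 8 characters.
Chunking with max size 4:
  Chunk 1: 'bfae' (positions 0-3)
  Chunk 2: 'ffhe' (positions 4-7)
Total chunks: ceil(8 / 4) = 2

2


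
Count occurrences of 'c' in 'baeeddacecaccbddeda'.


Scanning 'baeeddacecaccbddeda' for 'c':
  Position 7: 'c' -> MATCH (count: 1)
  Position 9: 'c' -> MATCH (count: 2)
  Position 11: 'c' -> MATCH (count: 3)
  Position 12: 'c' -> MATCH (count: 4)
Total occurrences of 'c': 4

4


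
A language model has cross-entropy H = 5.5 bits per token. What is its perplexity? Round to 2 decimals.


Perplexity formula: PP = 2^H
H = 5.5
PP = 2^5.5
Decompose: 2^5.5 = 2^5 * 2^0.5 = 2^5 * sqrt(2)
2^5 = 32, sqrt(2) ~ 1.4142136
PP ~ 32 * 1.4142136 = 45.2548352
Rounded to 2 decimals: 45.25

45.25


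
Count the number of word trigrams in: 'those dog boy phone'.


Word trigrams from [4] words:
  Trigram 1: (those dog boy)
  Trigram 2: (dog boy phone)
Total word trigrams: 4 - 2 = 2

2


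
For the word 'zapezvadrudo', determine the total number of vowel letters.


Scanning each character of 'zapezvadrudo':
  Position 1: 'z' -> consonant (running count: 0)
  Position 2: 'a' -> vowel (running count: 1)
  Position 3: 'p' -> consonant (running count: 1)
  Position 4: 'e' -> vowel (running count: 2)
  Position 5: 'z' -> consonant (running count: 2)
  Position 6: 'v' -> consonant (running count: 2)
  Position 7: 'a' -> vowel (running count: 3)
  Position 8: 'd' -> consonant (running count: 3)
  Position 9: 'r' -> consonant (running count: 3)
  Position 10: 'u' -> vowel (running count: 4)
  Position 11: 'd' -> consonant (running count: 4)
  Position 12: 'o' -> vowel (running count: 5)
Total vowels: 5

5


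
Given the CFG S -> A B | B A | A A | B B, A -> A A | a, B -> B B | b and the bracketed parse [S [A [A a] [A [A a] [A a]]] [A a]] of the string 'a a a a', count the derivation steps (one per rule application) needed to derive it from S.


Every bracketed nonterminal node [X ...] in the tree is produced by exactly one rule application.
Reading the tree off as a leftmost derivation:
  Step 1: S  =>  A A   (applied S -> A A)
  Step 2: A A  =>  A A A   (applied A -> A A)
  Step 3: A A A  =>  a A A   (applied A -> a)
  Step 4: a A A  =>  a A A A   (applied A -> A A)
  Step 5: a A A A  =>  a a A A   (applied A -> a)
  Step 6: a a A A  =>  a a a A   (applied A -> a)
  Step 7: a a a A  =>  a a a a   (applied A -> a)
Final yield: a a a a
Total rewrite steps: 7

7


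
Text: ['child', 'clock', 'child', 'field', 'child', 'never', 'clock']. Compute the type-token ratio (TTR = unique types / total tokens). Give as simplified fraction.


Tokens: 7
Unique types: ('child', 'clock', 'field', 'never') = 4
TTR = 4/7
Already in lowest terms.

4/7


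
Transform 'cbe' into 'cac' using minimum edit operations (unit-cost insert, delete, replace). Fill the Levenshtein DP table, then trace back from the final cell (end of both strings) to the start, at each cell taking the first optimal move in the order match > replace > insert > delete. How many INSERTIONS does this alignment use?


Edit distance = 2. Backtracking from cell (3, 3) with preference match > replace > insert > delete,
then listing the resulting alignment 'cbe' -> 'cac' left to right:
  Step 1: keep 'c'
  Step 2: replace b->a
  Step 3: replace e->c
Total insertions: 0

0


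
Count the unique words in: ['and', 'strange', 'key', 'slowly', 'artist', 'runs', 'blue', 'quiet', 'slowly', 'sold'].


Listing all tokens and tracking unique types:
  Token 1: 'and' -> NEW (unique so far: 1)
  Token 2: 'strange' -> NEW (unique so far: 2)
  Token 3: 'key' -> NEW (unique so far: 3)
  Token 4: 'slowly' -> NEW (unique so far: 4)
  Token 5: 'artist' -> NEW (unique so far: 5)
  Token 6: 'runs' -> NEW (unique so far: 6)
  Token 7: 'blue' -> NEW (unique so far: 7)
  Token 8: 'quiet' -> NEW (unique so far: 8)
  Token 9: 'slowly' -> duplicate (unique so far: 8)
  Token 10: 'sold' -> NEW (unique so far: 9)
Unique types: ('and', 'artist', 'blue', 'key', 'quiet', 'runs', 'slowly', 'sold', 'strange')
Vocabulary size: 9

9


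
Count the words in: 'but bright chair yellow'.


Counting words by splitting on spaces:
  Word 1: 'but'
  Word 2: 'bright'
  Word 3: 'chair'
  Word 4: 'yellow'
Total words: 4

4


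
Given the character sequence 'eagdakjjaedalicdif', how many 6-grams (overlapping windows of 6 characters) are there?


String 'eagdakjjaedalicdif' has length L = 18.
Number of overlapping n-grams = L - n + 1
Substituting: 18 - 6 + 1 = 13

13


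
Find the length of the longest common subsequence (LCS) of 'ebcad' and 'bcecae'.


DP table for LCS of 'ebcad' and 'bcecae':
       b  c  e  c  a  e
    0  0  0  0  0  0  0
  e 0  0  0  1  1  1  1
  b 0  1  1  1  1  1  1
  c 0  1  2  2  2  2  2
  a 0  1  2  2  2  3  3
  d 0  1  2  2  2  3  3
LCS: 'eca'
LCS length = 3

3


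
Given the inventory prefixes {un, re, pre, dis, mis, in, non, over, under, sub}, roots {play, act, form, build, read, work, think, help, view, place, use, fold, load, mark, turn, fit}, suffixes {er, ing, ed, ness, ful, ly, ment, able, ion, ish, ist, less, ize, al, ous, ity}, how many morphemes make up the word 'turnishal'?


Segmenting 'turnishal' against the inventory:
  'turn' -> root (morpheme 1)
  'ish' -> suffix (morpheme 2)
  'al' -> suffix (morpheme 3)
Total morphemes: 3

3


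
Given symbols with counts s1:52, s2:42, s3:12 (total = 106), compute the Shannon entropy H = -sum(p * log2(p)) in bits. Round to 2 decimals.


Computing entropy H = -sum(p_i * log2(p_i)):
  s1: p = 52/106 = 0.4906, -p*log2(p) = 0.5040
  s2: p = 42/106 = 0.3962, -p*log2(p) = 0.5292
  s3: p = 12/106 = 0.1132, -p*log2(p) = 0.3558
H = sum of terms = 1.3890
Rounded to 2 decimals: 1.39

1.39


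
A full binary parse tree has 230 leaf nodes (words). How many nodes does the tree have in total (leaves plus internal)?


Leaf nodes (terminals): 230
Internal nodes = n - 1 = 230 - 1 = 229
Total = leaves + internal = 230 + 229 = 459

459


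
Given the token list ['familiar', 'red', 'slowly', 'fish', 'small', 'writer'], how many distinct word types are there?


Listing all tokens and tracking unique types:
  Token 1: 'familiar' -> NEW (unique so far: 1)
  Token 2: 'red' -> NEW (unique so far: 2)
  Token 3: 'slowly' -> NEW (unique so far: 3)
  Token 4: 'fish' -> NEW (unique so far: 4)
  Token 5: 'small' -> NEW (unique so far: 5)
  Token 6: 'writer' -> NEW (unique so far: 6)
Unique types: ('familiar', 'fish', 'red', 'slowly', 'small', 'writer')
Vocabulary size: 6

6


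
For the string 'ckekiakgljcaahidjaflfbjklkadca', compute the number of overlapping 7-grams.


String 'ckekiakgljcaahidjaflfbjklkadca' has length L = 30.
Number of overlapping n-grams = L - n + 1
Substituting: 30 - 7 + 1 = 24

24


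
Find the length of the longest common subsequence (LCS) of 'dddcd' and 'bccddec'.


DP table for LCS of 'dddcd' and 'bccddec':
       b  c  c  d  d  e  c
    0  0  0  0  0  0  0  0
  d 0  0  0  0  1  1  1  1
  d 0  0  0  0  1  2  2  2
  d 0  0  0  0  1  2  2  2
  c 0  0  1  1  1  2  2  3
  d 0  0  1  1  2  2  2  3
LCS: 'ddc'
LCS length = 3

3


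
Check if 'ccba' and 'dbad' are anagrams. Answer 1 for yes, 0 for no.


Sort characters of 'ccba': 'abcc'
Sort characters of 'dbad': 'abdd'
Sorted forms differ -> they are NOT anagrams
Result: 0

0


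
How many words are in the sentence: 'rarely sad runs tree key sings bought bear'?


Counting words by splitting on spaces:
  Word 1: 'rarely'
  Word 2: 'sad'
  Word 3: 'runs'
  Word 4: 'tree'
  Word 5: 'key'
  Word 6: 'sings'
  Word 7: 'bought'
  Word 8: 'bear'
Total words: 8

8


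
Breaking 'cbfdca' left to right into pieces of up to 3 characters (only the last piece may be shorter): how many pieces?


'cbfdca' has 6 characters.
Chunking with max size 3:
  Chunk 1: 'cbf' (positions 0-2)
  Chunk 2: 'dca' (positions 3-5)
Total chunks: ceil(6 / 3) = 2

2


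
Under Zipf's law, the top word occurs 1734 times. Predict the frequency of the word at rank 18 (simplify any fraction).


Zipf's law: freq(rank) = f1 / rank
f1 = 1734, rank = 18
freq = 1734 / 18
GCD(1734, 18) = 6
Simplified: 289/3

289/3


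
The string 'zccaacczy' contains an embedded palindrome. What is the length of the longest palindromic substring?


Scanning 'zccaacczy' for palindromic substrings.
Substring at positions 0-7: 'zccaaccz'.
Check: reverse('zccaaccz') = 'zccaaccz' -> palindrome confirmed.
Neighbouring characters ('-' / 'y') break symmetry, so it cannot extend further.
No longer palindromic substring exists; longest length = 8

8


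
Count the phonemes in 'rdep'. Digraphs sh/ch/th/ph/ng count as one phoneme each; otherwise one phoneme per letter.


Parsing 'rdep' greedily, digraphs first:
  'r' -> consonant phoneme (phonemes so far: 1)
  'd' -> consonant phoneme (phonemes so far: 2)
  'e' -> vowel phoneme (phonemes so far: 3)
  'p' -> consonant phoneme (phonemes so far: 4)
Total phonemes: 4

4


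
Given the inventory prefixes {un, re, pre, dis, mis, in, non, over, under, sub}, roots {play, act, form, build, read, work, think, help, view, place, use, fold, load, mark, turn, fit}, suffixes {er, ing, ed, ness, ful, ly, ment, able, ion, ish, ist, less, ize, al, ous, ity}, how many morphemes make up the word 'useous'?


Segmenting 'useous' against the inventory:
  'use' -> root (morpheme 1)
  'ous' -> suffix (morpheme 2)
Total morphemes: 2

2


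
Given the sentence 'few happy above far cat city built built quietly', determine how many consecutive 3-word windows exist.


Word trigrams from [9] words:
  Trigram 1: (few happy above)
  Trigram 2: (happy above far)
  Trigram 3: (above far cat)
  Trigram 4: (far cat city)
  Trigram 5: (cat city built)
  Trigram 6: (city built built)
  Trigram 7: (built built quietly)
Total word trigrams: 9 - 2 = 7

7


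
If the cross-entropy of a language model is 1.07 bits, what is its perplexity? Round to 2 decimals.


Perplexity formula: PP = 2^H
H = 1.07
PP = 2^1.07
Decompose: 2^1.07 = 2^1 * 2^0.07
2^1 = 2, 2^0.07 ~ 1.0497167
PP ~ 2 * 1.0497167 = 2.0994334
Rounded to 2 decimals: 2.10

2.10


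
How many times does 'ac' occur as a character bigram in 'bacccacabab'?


Scanning 'bacccacabab' for bigram 'ac':
  Position 0: 'ba' -> no
  Position 1: 'ac' -> MATCH
  Position 2: 'cc' -> no
  Position 3: 'cc' -> no
  Position 4: 'ca' -> no
  Position 5: 'ac' -> MATCH
  Position 6: 'ca' -> no
  Position 7: 'ab' -> no
  Position 8: 'ba' -> no
  Position 9: 'ab' -> no
Total matches: 2

2


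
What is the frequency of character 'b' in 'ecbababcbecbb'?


Scanning 'ecbababcbecbb' for 'b':
  Position 2: 'b' -> MATCH (count: 1)
  Position 4: 'b' -> MATCH (count: 2)
  Position 6: 'b' -> MATCH (count: 3)
  Position 8: 'b' -> MATCH (count: 4)
  Position 11: 'b' -> MATCH (count: 5)
  Position 12: 'b' -> MATCH (count: 6)
Total occurrences of 'b': 6

6


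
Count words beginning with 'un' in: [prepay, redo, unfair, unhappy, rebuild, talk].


Checking each word for prefix 'un':
  'prepay' -> no (count: 0)
  'redo' -> no (count: 0)
  'unfair' -> YES, starts with 'un' (count: 1)
  'unhappy' -> YES, starts with 'un' (count: 2)
  'rebuild' -> no (count: 2)
  'talk' -> no (count: 2)
Total with prefix 'un': 2

2


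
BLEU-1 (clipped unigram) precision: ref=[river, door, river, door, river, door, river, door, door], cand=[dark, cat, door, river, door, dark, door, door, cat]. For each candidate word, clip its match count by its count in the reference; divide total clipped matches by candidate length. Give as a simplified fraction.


Reference word counts: {'door': 5, 'river': 4}
Checking each candidate word (with clipping):
  'dark' -> not in reference -> no match (matches: 0)
  'cat' -> not in reference -> no match (matches: 0)
  'door' -> in reference (ref count 5, used 1/5) -> match (matches: 1)
  'river' -> in reference (ref count 4, used 1/4) -> match (matches: 2)
  'door' -> in reference (ref count 5, used 2/5) -> match (matches: 3)
  'dark' -> not in reference -> no match (matches: 3)
  'door' -> in reference (ref count 5, used 3/5) -> match (matches: 4)
  'door' -> in reference (ref count 5, used 4/5) -> match (matches: 5)
  'cat' -> not in reference -> no match (matches: 5)
Clipped matches: 5, Candidate length: 9
Precision = 5/9

5/9


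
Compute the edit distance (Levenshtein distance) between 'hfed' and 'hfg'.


Building DP table for s1='hfed' (len 4) and s2='hfg' (len 3):
       h  f  g
    0  1  2  3
  h 1  0  1  2
  f 2  1  0  1
  e 3  2  1  1
  d 4  3  2  2
Edit distance = dp[4][3] = 2

2


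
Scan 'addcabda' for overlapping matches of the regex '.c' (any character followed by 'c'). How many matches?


Pattern: .c means any character followed by 'c'.
Scanning 'addcabda' position-by-position:
  Pos 0: window 'ad' -> no
  Pos 1: window 'dd' -> no
  Pos 2: window 'dc' -> MATCH
  Pos 3: window 'ca' -> no
  Pos 4: window 'ab' -> no
  Pos 5: window 'bd' -> no
  Pos 6: window 'da' -> no
  Pos 7: window 'a' -> no
Total matches: 1

1


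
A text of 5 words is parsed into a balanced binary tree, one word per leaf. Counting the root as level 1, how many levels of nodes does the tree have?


In a balanced binary tree with n leaves the deepest leaf is ceil(log2(n)) edges below the root,
so counting node levels inclusive of root and leaves gives ceil(log2(n)) + 1 levels.
log2(5) = 2.3219
ceil(2.3219) = 3
levels = 3 + 1 = 4

4
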